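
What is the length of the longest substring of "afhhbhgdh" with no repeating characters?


Input: "afhhbhgdh"
Sliding window (track last position of each char):
  Position 0 ('a'): window [0,0] length 1 -- new best
  Position 1 ('f'): window [0,1] length 2 -- new best
  Position 2 ('h'): window [0,2] length 3 -- new best
  Position 3 ('h'): repeat (last at 2), move window start to 3
  Position 3 ('h'): window [3,3] length 1
  Position 4 ('b'): window [3,4] length 2
  Position 5 ('h'): repeat (last at 3), move window start to 4
  Position 5 ('h'): window [4,5] length 2
  Position 6 ('g'): window [4,6] length 3
  Position 7 ('d'): window [4,7] length 4 -- new best
  Position 8 ('h'): repeat (last at 5), move window start to 6
  Position 8 ('h'): window [6,8] length 3
Longest substring with no repeats: "bhgd" with length 4

4


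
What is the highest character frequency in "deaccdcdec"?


Input: deaccdcdec
Character counts:
  'a': 1
  'c': 4
  'd': 3
  'e': 2
Maximum frequency: 4

4


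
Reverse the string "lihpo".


Input: lihpo
Reading characters right to left:
  Position 4: 'o'
  Position 3: 'p'
  Position 2: 'h'
  Position 1: 'i'
  Position 0: 'l'
Reversed: ophil

ophil


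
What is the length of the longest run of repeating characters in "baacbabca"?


Input: "baacbabca"
Scanning for longest run:
  Position 1 ('a'): new char, reset run to 1
  Position 2 ('a'): continues run of 'a', length=2
  Position 3 ('c'): new char, reset run to 1
  Position 4 ('b'): new char, reset run to 1
  Position 5 ('a'): new char, reset run to 1
  Position 6 ('b'): new char, reset run to 1
  Position 7 ('c'): new char, reset run to 1
  Position 8 ('a'): new char, reset run to 1
Longest run: 'a' with length 2

2


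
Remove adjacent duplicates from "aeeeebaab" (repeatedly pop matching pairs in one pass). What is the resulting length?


Input: aeeeebaab
Stack-based adjacent duplicate removal:
  Read 'a': push. Stack: a
  Read 'e': push. Stack: ae
  Read 'e': matches stack top 'e' => pop. Stack: a
  Read 'e': push. Stack: ae
  Read 'e': matches stack top 'e' => pop. Stack: a
  Read 'b': push. Stack: ab
  Read 'a': push. Stack: aba
  Read 'a': matches stack top 'a' => pop. Stack: ab
  Read 'b': matches stack top 'b' => pop. Stack: a
Final stack: "a" (length 1)

1


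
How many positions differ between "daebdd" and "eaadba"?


Comparing "daebdd" and "eaadba" position by position:
  Position 0: 'd' vs 'e' => DIFFER
  Position 1: 'a' vs 'a' => same
  Position 2: 'e' vs 'a' => DIFFER
  Position 3: 'b' vs 'd' => DIFFER
  Position 4: 'd' vs 'b' => DIFFER
  Position 5: 'd' vs 'a' => DIFFER
Positions that differ: 5

5


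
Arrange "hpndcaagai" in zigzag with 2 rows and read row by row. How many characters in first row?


Zigzag "hpndcaagai" into 2 rows:
Placing characters:
  'h' => row 0
  'p' => row 1
  'n' => row 0
  'd' => row 1
  'c' => row 0
  'a' => row 1
  'a' => row 0
  'g' => row 1
  'a' => row 0
  'i' => row 1
Rows:
  Row 0: "hncaa"
  Row 1: "pdagi"
First row length: 5

5


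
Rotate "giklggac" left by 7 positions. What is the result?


Input: "giklggac", rotate left by 7
First 7 characters: "giklgga"
Remaining characters: "c"
Concatenate remaining + first: "c" + "giklgga" = "cgiklgga"

cgiklgga


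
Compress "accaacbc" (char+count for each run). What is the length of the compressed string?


Input: accaacbc
Runs:
  'a' x 1 => "a1"
  'c' x 2 => "c2"
  'a' x 2 => "a2"
  'c' x 1 => "c1"
  'b' x 1 => "b1"
  'c' x 1 => "c1"
Compressed: "a1c2a2c1b1c1"
Compressed length: 12

12


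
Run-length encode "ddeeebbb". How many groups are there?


Input: ddeeebbb
Scanning for consecutive runs:
  Group 1: 'd' x 2 (positions 0-1)
  Group 2: 'e' x 3 (positions 2-4)
  Group 3: 'b' x 3 (positions 5-7)
Total groups: 3

3


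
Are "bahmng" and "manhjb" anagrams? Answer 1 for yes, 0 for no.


Strings: "bahmng", "manhjb"
Sorted first:  abghmn
Sorted second: abhjmn
Differ at position 2: 'g' vs 'h' => not anagrams

0


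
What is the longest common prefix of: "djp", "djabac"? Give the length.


Words: djp, djabac
  Position 0: all 'd' => match
  Position 1: all 'j' => match
  Position 2: ('p', 'a') => mismatch, stop
LCP = "dj" (length 2)

2


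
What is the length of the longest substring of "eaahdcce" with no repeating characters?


Input: "eaahdcce"
Sliding window (track last position of each char):
  Position 0 ('e'): window [0,0] length 1 -- new best
  Position 1 ('a'): window [0,1] length 2 -- new best
  Position 2 ('a'): repeat (last at 1), move window start to 2
  Position 2 ('a'): window [2,2] length 1
  Position 3 ('h'): window [2,3] length 2
  Position 4 ('d'): window [2,4] length 3 -- new best
  Position 5 ('c'): window [2,5] length 4 -- new best
  Position 6 ('c'): repeat (last at 5), move window start to 6
  Position 6 ('c'): window [6,6] length 1
  Position 7 ('e'): window [6,7] length 2
Longest substring with no repeats: "ahdc" with length 4

4


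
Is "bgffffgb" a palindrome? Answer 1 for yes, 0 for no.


Input: bgffffgb
Reversed: bgffffgb
  Compare pos 0 ('b') with pos 7 ('b'): match
  Compare pos 1 ('g') with pos 6 ('g'): match
  Compare pos 2 ('f') with pos 5 ('f'): match
  Compare pos 3 ('f') with pos 4 ('f'): match
Result: palindrome

1


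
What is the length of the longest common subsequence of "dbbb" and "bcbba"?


LCS of "dbbb" and "bcbba"
DP table:
           b    c    b    b    a
      0    0    0    0    0    0
  d   0    0    0    0    0    0
  b   0    1    1    1    1    1
  b   0    1    1    2    2    2
  b   0    1    1    2    3    3
LCS length = dp[4][5] = 3

3


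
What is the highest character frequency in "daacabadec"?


Input: daacabadec
Character counts:
  'a': 4
  'b': 1
  'c': 2
  'd': 2
  'e': 1
Maximum frequency: 4

4


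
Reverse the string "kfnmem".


Input: kfnmem
Reading characters right to left:
  Position 5: 'm'
  Position 4: 'e'
  Position 3: 'm'
  Position 2: 'n'
  Position 1: 'f'
  Position 0: 'k'
Reversed: memnfk

memnfk


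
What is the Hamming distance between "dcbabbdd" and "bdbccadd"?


Comparing "dcbabbdd" and "bdbccadd" position by position:
  Position 0: 'd' vs 'b' => differ
  Position 1: 'c' vs 'd' => differ
  Position 2: 'b' vs 'b' => same
  Position 3: 'a' vs 'c' => differ
  Position 4: 'b' vs 'c' => differ
  Position 5: 'b' vs 'a' => differ
  Position 6: 'd' vs 'd' => same
  Position 7: 'd' vs 'd' => same
Total differences (Hamming distance): 5

5


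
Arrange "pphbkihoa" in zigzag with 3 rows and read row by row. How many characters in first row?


Zigzag "pphbkihoa" into 3 rows:
Placing characters:
  'p' => row 0
  'p' => row 1
  'h' => row 2
  'b' => row 1
  'k' => row 0
  'i' => row 1
  'h' => row 2
  'o' => row 1
  'a' => row 0
Rows:
  Row 0: "pka"
  Row 1: "pbio"
  Row 2: "hh"
First row length: 3

3


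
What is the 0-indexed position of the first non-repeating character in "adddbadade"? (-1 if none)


Input: adddbadade
Character frequencies:
  'a': 3
  'b': 1
  'd': 5
  'e': 1
Scanning left to right for freq == 1:
  Position 0 ('a'): freq=3, skip
  Position 1 ('d'): freq=5, skip
  Position 2 ('d'): freq=5, skip
  Position 3 ('d'): freq=5, skip
  Position 4 ('b'): unique! => answer = 4

4


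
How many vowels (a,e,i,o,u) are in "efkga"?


Input: efkga
Checking each character:
  'e' at position 0: vowel (running total: 1)
  'f' at position 1: consonant
  'k' at position 2: consonant
  'g' at position 3: consonant
  'a' at position 4: vowel (running total: 2)
Total vowels: 2

2


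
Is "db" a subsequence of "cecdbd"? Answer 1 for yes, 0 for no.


Check if "db" is a subsequence of "cecdbd"
Greedy scan:
  Position 0 ('c'): no match needed
  Position 1 ('e'): no match needed
  Position 2 ('c'): no match needed
  Position 3 ('d'): matches sub[0] = 'd'
  Position 4 ('b'): matches sub[1] = 'b'
  Position 5 ('d'): no match needed
All 2 characters matched => is a subsequence

1


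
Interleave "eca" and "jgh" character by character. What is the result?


Interleaving "eca" and "jgh":
  Position 0: 'e' from first, 'j' from second => "ej"
  Position 1: 'c' from first, 'g' from second => "cg"
  Position 2: 'a' from first, 'h' from second => "ah"
Result: ejcgah

ejcgah


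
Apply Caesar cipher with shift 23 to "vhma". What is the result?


Caesar cipher: shift "vhma" by 23
  'v' (pos 21) + 23 = pos 18 = 's'
  'h' (pos 7) + 23 = pos 4 = 'e'
  'm' (pos 12) + 23 = pos 9 = 'j'
  'a' (pos 0) + 23 = pos 23 = 'x'
Result: sejx

sejx


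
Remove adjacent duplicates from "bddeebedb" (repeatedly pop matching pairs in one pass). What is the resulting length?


Input: bddeebedb
Stack-based adjacent duplicate removal:
  Read 'b': push. Stack: b
  Read 'd': push. Stack: bd
  Read 'd': matches stack top 'd' => pop. Stack: b
  Read 'e': push. Stack: be
  Read 'e': matches stack top 'e' => pop. Stack: b
  Read 'b': matches stack top 'b' => pop. Stack: (empty)
  Read 'e': push. Stack: e
  Read 'd': push. Stack: ed
  Read 'b': push. Stack: edb
Final stack: "edb" (length 3)

3


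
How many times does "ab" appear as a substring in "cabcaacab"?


Searching for "ab" in "cabcaacab"
Scanning each position:
  Position 0: "ca" => no
  Position 1: "ab" => MATCH
  Position 2: "bc" => no
  Position 3: "ca" => no
  Position 4: "aa" => no
  Position 5: "ac" => no
  Position 6: "ca" => no
  Position 7: "ab" => MATCH
Total occurrences: 2

2


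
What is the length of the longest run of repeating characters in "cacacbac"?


Input: "cacacbac"
Scanning for longest run:
  Position 1 ('a'): new char, reset run to 1
  Position 2 ('c'): new char, reset run to 1
  Position 3 ('a'): new char, reset run to 1
  Position 4 ('c'): new char, reset run to 1
  Position 5 ('b'): new char, reset run to 1
  Position 6 ('a'): new char, reset run to 1
  Position 7 ('c'): new char, reset run to 1
Longest run: 'c' with length 1

1


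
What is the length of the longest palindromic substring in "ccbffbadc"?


Input: "ccbffbadc"
Checking substrings for palindromes:
  [2:6] "bffb" (len 4) => palindrome
  [0:2] "cc" (len 2) => palindrome
  [3:5] "ff" (len 2) => palindrome
Longest palindromic substring: "bffb" with length 4

4


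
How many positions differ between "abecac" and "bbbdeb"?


Comparing "abecac" and "bbbdeb" position by position:
  Position 0: 'a' vs 'b' => DIFFER
  Position 1: 'b' vs 'b' => same
  Position 2: 'e' vs 'b' => DIFFER
  Position 3: 'c' vs 'd' => DIFFER
  Position 4: 'a' vs 'e' => DIFFER
  Position 5: 'c' vs 'b' => DIFFER
Positions that differ: 5

5


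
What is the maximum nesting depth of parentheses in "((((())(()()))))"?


Input: "((((())(()()))))"
Tracking depth:
  Position 0 '(': depth becomes 1
  Position 1 '(': depth becomes 2
  Position 2 '(': depth becomes 3
  Position 3 '(': depth becomes 4
  Position 4 '(': depth becomes 5
  Position 5 ')': depth becomes 4
  Position 6 ')': depth becomes 3
  Position 7 '(': depth becomes 4
  Position 8 '(': depth becomes 5
  Position 9 ')': depth becomes 4
  Position 10 '(': depth becomes 5
  Position 11 ')': depth becomes 4
  Position 12 ')': depth becomes 3
  Position 13 ')': depth becomes 2
  Position 14 ')': depth becomes 1
  Position 15 ')': depth becomes 0
Maximum depth reached: 5

5


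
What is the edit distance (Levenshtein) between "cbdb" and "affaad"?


Computing edit distance: "cbdb" -> "affaad"
DP table:
           a    f    f    a    a    d
      0    1    2    3    4    5    6
  c   1    1    2    3    4    5    6
  b   2    2    2    3    4    5    6
  d   3    3    3    3    4    5    5
  b   4    4    4    4    4    5    6
Edit distance = dp[4][6] = 6

6


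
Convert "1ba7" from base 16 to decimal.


Input: "1ba7" in base 16
Positional expansion:
  Digit '1' (value 1) x 16^3 = 4096
  Digit 'b' (value 11) x 16^2 = 2816
  Digit 'a' (value 10) x 16^1 = 160
  Digit '7' (value 7) x 16^0 = 7
Sum = 7079

7079


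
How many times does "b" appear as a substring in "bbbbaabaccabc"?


Searching for "b" in "bbbbaabaccabc"
Scanning each position:
  Position 0: "b" => MATCH
  Position 1: "b" => MATCH
  Position 2: "b" => MATCH
  Position 3: "b" => MATCH
  Position 4: "a" => no
  Position 5: "a" => no
  Position 6: "b" => MATCH
  Position 7: "a" => no
  Position 8: "c" => no
  Position 9: "c" => no
  Position 10: "a" => no
  Position 11: "b" => MATCH
  Position 12: "c" => no
Total occurrences: 6

6


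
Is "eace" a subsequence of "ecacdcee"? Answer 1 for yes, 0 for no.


Check if "eace" is a subsequence of "ecacdcee"
Greedy scan:
  Position 0 ('e'): matches sub[0] = 'e'
  Position 1 ('c'): no match needed
  Position 2 ('a'): matches sub[1] = 'a'
  Position 3 ('c'): matches sub[2] = 'c'
  Position 4 ('d'): no match needed
  Position 5 ('c'): no match needed
  Position 6 ('e'): matches sub[3] = 'e'
  Position 7 ('e'): no match needed
All 4 characters matched => is a subsequence

1


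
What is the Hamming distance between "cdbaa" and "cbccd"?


Comparing "cdbaa" and "cbccd" position by position:
  Position 0: 'c' vs 'c' => same
  Position 1: 'd' vs 'b' => differ
  Position 2: 'b' vs 'c' => differ
  Position 3: 'a' vs 'c' => differ
  Position 4: 'a' vs 'd' => differ
Total differences (Hamming distance): 4

4


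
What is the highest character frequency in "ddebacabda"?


Input: ddebacabda
Character counts:
  'a': 3
  'b': 2
  'c': 1
  'd': 3
  'e': 1
Maximum frequency: 3

3


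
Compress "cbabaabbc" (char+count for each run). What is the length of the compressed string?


Input: cbabaabbc
Runs:
  'c' x 1 => "c1"
  'b' x 1 => "b1"
  'a' x 1 => "a1"
  'b' x 1 => "b1"
  'a' x 2 => "a2"
  'b' x 2 => "b2"
  'c' x 1 => "c1"
Compressed: "c1b1a1b1a2b2c1"
Compressed length: 14

14


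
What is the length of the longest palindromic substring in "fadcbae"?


Input: "fadcbae"
Checking substrings for palindromes:
  No multi-char palindromic substrings found
Longest palindromic substring: "f" with length 1

1


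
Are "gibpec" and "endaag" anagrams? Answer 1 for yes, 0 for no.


Strings: "gibpec", "endaag"
Sorted first:  bcegip
Sorted second: aadegn
Differ at position 0: 'b' vs 'a' => not anagrams

0


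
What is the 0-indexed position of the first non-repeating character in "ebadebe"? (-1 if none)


Input: ebadebe
Character frequencies:
  'a': 1
  'b': 2
  'd': 1
  'e': 3
Scanning left to right for freq == 1:
  Position 0 ('e'): freq=3, skip
  Position 1 ('b'): freq=2, skip
  Position 2 ('a'): unique! => answer = 2

2


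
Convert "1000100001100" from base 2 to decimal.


Input: "1000100001100" in base 2
Positional expansion:
  Digit '1' (value 1) x 2^12 = 4096
  Digit '0' (value 0) x 2^11 = 0
  Digit '0' (value 0) x 2^10 = 0
  Digit '0' (value 0) x 2^9 = 0
  Digit '1' (value 1) x 2^8 = 256
  Digit '0' (value 0) x 2^7 = 0
  Digit '0' (value 0) x 2^6 = 0
  Digit '0' (value 0) x 2^5 = 0
  Digit '0' (value 0) x 2^4 = 0
  Digit '1' (value 1) x 2^3 = 8
  Digit '1' (value 1) x 2^2 = 4
  Digit '0' (value 0) x 2^1 = 0
  Digit '0' (value 0) x 2^0 = 0
Sum = 4364

4364


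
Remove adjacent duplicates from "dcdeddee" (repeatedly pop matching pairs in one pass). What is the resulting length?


Input: dcdeddee
Stack-based adjacent duplicate removal:
  Read 'd': push. Stack: d
  Read 'c': push. Stack: dc
  Read 'd': push. Stack: dcd
  Read 'e': push. Stack: dcde
  Read 'd': push. Stack: dcded
  Read 'd': matches stack top 'd' => pop. Stack: dcde
  Read 'e': matches stack top 'e' => pop. Stack: dcd
  Read 'e': push. Stack: dcde
Final stack: "dcde" (length 4)

4


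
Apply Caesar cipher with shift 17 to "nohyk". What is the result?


Caesar cipher: shift "nohyk" by 17
  'n' (pos 13) + 17 = pos 4 = 'e'
  'o' (pos 14) + 17 = pos 5 = 'f'
  'h' (pos 7) + 17 = pos 24 = 'y'
  'y' (pos 24) + 17 = pos 15 = 'p'
  'k' (pos 10) + 17 = pos 1 = 'b'
Result: efypb

efypb


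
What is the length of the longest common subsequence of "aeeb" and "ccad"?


LCS of "aeeb" and "ccad"
DP table:
           c    c    a    d
      0    0    0    0    0
  a   0    0    0    1    1
  e   0    0    0    1    1
  e   0    0    0    1    1
  b   0    0    0    1    1
LCS length = dp[4][4] = 1

1


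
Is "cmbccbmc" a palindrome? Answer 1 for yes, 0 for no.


Input: cmbccbmc
Reversed: cmbccbmc
  Compare pos 0 ('c') with pos 7 ('c'): match
  Compare pos 1 ('m') with pos 6 ('m'): match
  Compare pos 2 ('b') with pos 5 ('b'): match
  Compare pos 3 ('c') with pos 4 ('c'): match
Result: palindrome

1


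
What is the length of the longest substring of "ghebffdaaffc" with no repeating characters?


Input: "ghebffdaaffc"
Sliding window (track last position of each char):
  Position 0 ('g'): window [0,0] length 1 -- new best
  Position 1 ('h'): window [0,1] length 2 -- new best
  Position 2 ('e'): window [0,2] length 3 -- new best
  Position 3 ('b'): window [0,3] length 4 -- new best
  Position 4 ('f'): window [0,4] length 5 -- new best
  Position 5 ('f'): repeat (last at 4), move window start to 5
  Position 5 ('f'): window [5,5] length 1
  Position 6 ('d'): window [5,6] length 2
  Position 7 ('a'): window [5,7] length 3
  Position 8 ('a'): repeat (last at 7), move window start to 8
  Position 8 ('a'): window [8,8] length 1
  Position 9 ('f'): window [8,9] length 2
  Position 10 ('f'): repeat (last at 9), move window start to 10
  Position 10 ('f'): window [10,10] length 1
  Position 11 ('c'): window [10,11] length 2
Longest substring with no repeats: "ghebf" with length 5

5


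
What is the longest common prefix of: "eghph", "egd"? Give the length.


Words: eghph, egd
  Position 0: all 'e' => match
  Position 1: all 'g' => match
  Position 2: ('h', 'd') => mismatch, stop
LCP = "eg" (length 2)

2


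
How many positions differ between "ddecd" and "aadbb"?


Comparing "ddecd" and "aadbb" position by position:
  Position 0: 'd' vs 'a' => DIFFER
  Position 1: 'd' vs 'a' => DIFFER
  Position 2: 'e' vs 'd' => DIFFER
  Position 3: 'c' vs 'b' => DIFFER
  Position 4: 'd' vs 'b' => DIFFER
Positions that differ: 5

5


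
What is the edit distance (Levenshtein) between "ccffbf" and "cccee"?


Computing edit distance: "ccffbf" -> "cccee"
DP table:
           c    c    c    e    e
      0    1    2    3    4    5
  c   1    0    1    2    3    4
  c   2    1    0    1    2    3
  f   3    2    1    1    2    3
  f   4    3    2    2    2    3
  b   5    4    3    3    3    3
  f   6    5    4    4    4    4
Edit distance = dp[6][5] = 4

4


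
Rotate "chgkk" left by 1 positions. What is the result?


Input: "chgkk", rotate left by 1
First 1 characters: "c"
Remaining characters: "hgkk"
Concatenate remaining + first: "hgkk" + "c" = "hgkkc"

hgkkc


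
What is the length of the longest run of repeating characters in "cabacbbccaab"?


Input: "cabacbbccaab"
Scanning for longest run:
  Position 1 ('a'): new char, reset run to 1
  Position 2 ('b'): new char, reset run to 1
  Position 3 ('a'): new char, reset run to 1
  Position 4 ('c'): new char, reset run to 1
  Position 5 ('b'): new char, reset run to 1
  Position 6 ('b'): continues run of 'b', length=2
  Position 7 ('c'): new char, reset run to 1
  Position 8 ('c'): continues run of 'c', length=2
  Position 9 ('a'): new char, reset run to 1
  Position 10 ('a'): continues run of 'a', length=2
  Position 11 ('b'): new char, reset run to 1
Longest run: 'b' with length 2

2


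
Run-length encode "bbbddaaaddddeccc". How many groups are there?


Input: bbbddaaaddddeccc
Scanning for consecutive runs:
  Group 1: 'b' x 3 (positions 0-2)
  Group 2: 'd' x 2 (positions 3-4)
  Group 3: 'a' x 3 (positions 5-7)
  Group 4: 'd' x 4 (positions 8-11)
  Group 5: 'e' x 1 (positions 12-12)
  Group 6: 'c' x 3 (positions 13-15)
Total groups: 6

6


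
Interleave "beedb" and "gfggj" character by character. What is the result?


Interleaving "beedb" and "gfggj":
  Position 0: 'b' from first, 'g' from second => "bg"
  Position 1: 'e' from first, 'f' from second => "ef"
  Position 2: 'e' from first, 'g' from second => "eg"
  Position 3: 'd' from first, 'g' from second => "dg"
  Position 4: 'b' from first, 'j' from second => "bj"
Result: bgefegdgbj

bgefegdgbj


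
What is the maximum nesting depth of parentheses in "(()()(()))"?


Input: "(()()(()))"
Tracking depth:
  Position 0 '(': depth becomes 1
  Position 1 '(': depth becomes 2
  Position 2 ')': depth becomes 1
  Position 3 '(': depth becomes 2
  Position 4 ')': depth becomes 1
  Position 5 '(': depth becomes 2
  Position 6 '(': depth becomes 3
  Position 7 ')': depth becomes 2
  Position 8 ')': depth becomes 1
  Position 9 ')': depth becomes 0
Maximum depth reached: 3

3


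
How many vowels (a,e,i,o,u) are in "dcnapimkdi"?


Input: dcnapimkdi
Checking each character:
  'd' at position 0: consonant
  'c' at position 1: consonant
  'n' at position 2: consonant
  'a' at position 3: vowel (running total: 1)
  'p' at position 4: consonant
  'i' at position 5: vowel (running total: 2)
  'm' at position 6: consonant
  'k' at position 7: consonant
  'd' at position 8: consonant
  'i' at position 9: vowel (running total: 3)
Total vowels: 3

3


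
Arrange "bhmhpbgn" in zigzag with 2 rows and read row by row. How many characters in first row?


Zigzag "bhmhpbgn" into 2 rows:
Placing characters:
  'b' => row 0
  'h' => row 1
  'm' => row 0
  'h' => row 1
  'p' => row 0
  'b' => row 1
  'g' => row 0
  'n' => row 1
Rows:
  Row 0: "bmpg"
  Row 1: "hhbn"
First row length: 4

4


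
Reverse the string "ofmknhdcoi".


Input: ofmknhdcoi
Reading characters right to left:
  Position 9: 'i'
  Position 8: 'o'
  Position 7: 'c'
  Position 6: 'd'
  Position 5: 'h'
  Position 4: 'n'
  Position 3: 'k'
  Position 2: 'm'
  Position 1: 'f'
  Position 0: 'o'
Reversed: iocdhnkmfo

iocdhnkmfo


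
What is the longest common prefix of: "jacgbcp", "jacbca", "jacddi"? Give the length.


Words: jacgbcp, jacbca, jacddi
  Position 0: all 'j' => match
  Position 1: all 'a' => match
  Position 2: all 'c' => match
  Position 3: ('g', 'b', 'd') => mismatch, stop
LCP = "jac" (length 3)

3


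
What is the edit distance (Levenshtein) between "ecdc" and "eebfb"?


Computing edit distance: "ecdc" -> "eebfb"
DP table:
           e    e    b    f    b
      0    1    2    3    4    5
  e   1    0    1    2    3    4
  c   2    1    1    2    3    4
  d   3    2    2    2    3    4
  c   4    3    3    3    3    4
Edit distance = dp[4][5] = 4

4


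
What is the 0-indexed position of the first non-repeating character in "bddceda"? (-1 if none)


Input: bddceda
Character frequencies:
  'a': 1
  'b': 1
  'c': 1
  'd': 3
  'e': 1
Scanning left to right for freq == 1:
  Position 0 ('b'): unique! => answer = 0

0


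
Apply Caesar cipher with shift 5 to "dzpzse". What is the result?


Caesar cipher: shift "dzpzse" by 5
  'd' (pos 3) + 5 = pos 8 = 'i'
  'z' (pos 25) + 5 = pos 4 = 'e'
  'p' (pos 15) + 5 = pos 20 = 'u'
  'z' (pos 25) + 5 = pos 4 = 'e'
  's' (pos 18) + 5 = pos 23 = 'x'
  'e' (pos 4) + 5 = pos 9 = 'j'
Result: ieuexj

ieuexj


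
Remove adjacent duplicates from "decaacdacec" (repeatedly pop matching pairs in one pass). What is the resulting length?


Input: decaacdacec
Stack-based adjacent duplicate removal:
  Read 'd': push. Stack: d
  Read 'e': push. Stack: de
  Read 'c': push. Stack: dec
  Read 'a': push. Stack: deca
  Read 'a': matches stack top 'a' => pop. Stack: dec
  Read 'c': matches stack top 'c' => pop. Stack: de
  Read 'd': push. Stack: ded
  Read 'a': push. Stack: deda
  Read 'c': push. Stack: dedac
  Read 'e': push. Stack: dedace
  Read 'c': push. Stack: dedacec
Final stack: "dedacec" (length 7)

7


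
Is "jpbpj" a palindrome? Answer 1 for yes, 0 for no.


Input: jpbpj
Reversed: jpbpj
  Compare pos 0 ('j') with pos 4 ('j'): match
  Compare pos 1 ('p') with pos 3 ('p'): match
Result: palindrome

1


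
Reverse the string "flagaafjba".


Input: flagaafjba
Reading characters right to left:
  Position 9: 'a'
  Position 8: 'b'
  Position 7: 'j'
  Position 6: 'f'
  Position 5: 'a'
  Position 4: 'a'
  Position 3: 'g'
  Position 2: 'a'
  Position 1: 'l'
  Position 0: 'f'
Reversed: abjfaagalf

abjfaagalf


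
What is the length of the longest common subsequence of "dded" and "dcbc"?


LCS of "dded" and "dcbc"
DP table:
           d    c    b    c
      0    0    0    0    0
  d   0    1    1    1    1
  d   0    1    1    1    1
  e   0    1    1    1    1
  d   0    1    1    1    1
LCS length = dp[4][4] = 1

1


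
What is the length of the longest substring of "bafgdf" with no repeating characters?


Input: "bafgdf"
Sliding window (track last position of each char):
  Position 0 ('b'): window [0,0] length 1 -- new best
  Position 1 ('a'): window [0,1] length 2 -- new best
  Position 2 ('f'): window [0,2] length 3 -- new best
  Position 3 ('g'): window [0,3] length 4 -- new best
  Position 4 ('d'): window [0,4] length 5 -- new best
  Position 5 ('f'): repeat (last at 2), move window start to 3
  Position 5 ('f'): window [3,5] length 3
Longest substring with no repeats: "bafgd" with length 5

5


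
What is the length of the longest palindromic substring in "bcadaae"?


Input: "bcadaae"
Checking substrings for palindromes:
  [2:5] "ada" (len 3) => palindrome
  [4:6] "aa" (len 2) => palindrome
Longest palindromic substring: "ada" with length 3

3


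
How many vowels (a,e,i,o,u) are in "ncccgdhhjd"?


Input: ncccgdhhjd
Checking each character:
  'n' at position 0: consonant
  'c' at position 1: consonant
  'c' at position 2: consonant
  'c' at position 3: consonant
  'g' at position 4: consonant
  'd' at position 5: consonant
  'h' at position 6: consonant
  'h' at position 7: consonant
  'j' at position 8: consonant
  'd' at position 9: consonant
Total vowels: 0

0


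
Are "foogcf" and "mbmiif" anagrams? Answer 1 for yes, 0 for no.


Strings: "foogcf", "mbmiif"
Sorted first:  cffgoo
Sorted second: bfiimm
Differ at position 0: 'c' vs 'b' => not anagrams

0


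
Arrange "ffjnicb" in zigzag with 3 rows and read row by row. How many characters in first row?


Zigzag "ffjnicb" into 3 rows:
Placing characters:
  'f' => row 0
  'f' => row 1
  'j' => row 2
  'n' => row 1
  'i' => row 0
  'c' => row 1
  'b' => row 2
Rows:
  Row 0: "fi"
  Row 1: "fnc"
  Row 2: "jb"
First row length: 2

2


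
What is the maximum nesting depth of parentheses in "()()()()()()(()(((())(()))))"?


Input: "()()()()()()(()(((())(()))))"
Tracking depth:
  Position 0 '(': depth becomes 1
  Position 1 ')': depth becomes 0
  Position 2 '(': depth becomes 1
  Position 3 ')': depth becomes 0
  Position 4 '(': depth becomes 1
  Position 5 ')': depth becomes 0
  Position 6 '(': depth becomes 1
  Position 7 ')': depth becomes 0
  Position 8 '(': depth becomes 1
  Position 9 ')': depth becomes 0
  Position 10 '(': depth becomes 1
  Position 11 ')': depth becomes 0
  Position 12 '(': depth becomes 1
  Position 13 '(': depth becomes 2
  Position 14 ')': depth becomes 1
  Position 15 '(': depth becomes 2
  Position 16 '(': depth becomes 3
  Position 17 '(': depth becomes 4
  Position 18 '(': depth becomes 5
  Position 19 ')': depth becomes 4
  Position 20 ')': depth becomes 3
  Position 21 '(': depth becomes 4
  Position 22 '(': depth becomes 5
  Position 23 ')': depth becomes 4
  Position 24 ')': depth becomes 3
  Position 25 ')': depth becomes 2
  Position 26 ')': depth becomes 1
  Position 27 ')': depth becomes 0
Maximum depth reached: 5

5


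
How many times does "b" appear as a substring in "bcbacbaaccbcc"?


Searching for "b" in "bcbacbaaccbcc"
Scanning each position:
  Position 0: "b" => MATCH
  Position 1: "c" => no
  Position 2: "b" => MATCH
  Position 3: "a" => no
  Position 4: "c" => no
  Position 5: "b" => MATCH
  Position 6: "a" => no
  Position 7: "a" => no
  Position 8: "c" => no
  Position 9: "c" => no
  Position 10: "b" => MATCH
  Position 11: "c" => no
  Position 12: "c" => no
Total occurrences: 4

4


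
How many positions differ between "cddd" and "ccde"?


Comparing "cddd" and "ccde" position by position:
  Position 0: 'c' vs 'c' => same
  Position 1: 'd' vs 'c' => DIFFER
  Position 2: 'd' vs 'd' => same
  Position 3: 'd' vs 'e' => DIFFER
Positions that differ: 2

2


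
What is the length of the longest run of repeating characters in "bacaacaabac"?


Input: "bacaacaabac"
Scanning for longest run:
  Position 1 ('a'): new char, reset run to 1
  Position 2 ('c'): new char, reset run to 1
  Position 3 ('a'): new char, reset run to 1
  Position 4 ('a'): continues run of 'a', length=2
  Position 5 ('c'): new char, reset run to 1
  Position 6 ('a'): new char, reset run to 1
  Position 7 ('a'): continues run of 'a', length=2
  Position 8 ('b'): new char, reset run to 1
  Position 9 ('a'): new char, reset run to 1
  Position 10 ('c'): new char, reset run to 1
Longest run: 'a' with length 2

2


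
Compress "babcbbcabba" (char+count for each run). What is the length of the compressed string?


Input: babcbbcabba
Runs:
  'b' x 1 => "b1"
  'a' x 1 => "a1"
  'b' x 1 => "b1"
  'c' x 1 => "c1"
  'b' x 2 => "b2"
  'c' x 1 => "c1"
  'a' x 1 => "a1"
  'b' x 2 => "b2"
  'a' x 1 => "a1"
Compressed: "b1a1b1c1b2c1a1b2a1"
Compressed length: 18

18


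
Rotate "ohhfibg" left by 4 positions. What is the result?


Input: "ohhfibg", rotate left by 4
First 4 characters: "ohhf"
Remaining characters: "ibg"
Concatenate remaining + first: "ibg" + "ohhf" = "ibgohhf"

ibgohhf


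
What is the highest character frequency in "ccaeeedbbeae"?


Input: ccaeeedbbeae
Character counts:
  'a': 2
  'b': 2
  'c': 2
  'd': 1
  'e': 5
Maximum frequency: 5

5


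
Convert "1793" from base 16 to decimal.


Input: "1793" in base 16
Positional expansion:
  Digit '1' (value 1) x 16^3 = 4096
  Digit '7' (value 7) x 16^2 = 1792
  Digit '9' (value 9) x 16^1 = 144
  Digit '3' (value 3) x 16^0 = 3
Sum = 6035

6035


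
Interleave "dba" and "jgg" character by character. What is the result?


Interleaving "dba" and "jgg":
  Position 0: 'd' from first, 'j' from second => "dj"
  Position 1: 'b' from first, 'g' from second => "bg"
  Position 2: 'a' from first, 'g' from second => "ag"
Result: djbgag

djbgag


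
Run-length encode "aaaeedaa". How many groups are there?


Input: aaaeedaa
Scanning for consecutive runs:
  Group 1: 'a' x 3 (positions 0-2)
  Group 2: 'e' x 2 (positions 3-4)
  Group 3: 'd' x 1 (positions 5-5)
  Group 4: 'a' x 2 (positions 6-7)
Total groups: 4

4


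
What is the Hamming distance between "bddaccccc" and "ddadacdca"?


Comparing "bddaccccc" and "ddadacdca" position by position:
  Position 0: 'b' vs 'd' => differ
  Position 1: 'd' vs 'd' => same
  Position 2: 'd' vs 'a' => differ
  Position 3: 'a' vs 'd' => differ
  Position 4: 'c' vs 'a' => differ
  Position 5: 'c' vs 'c' => same
  Position 6: 'c' vs 'd' => differ
  Position 7: 'c' vs 'c' => same
  Position 8: 'c' vs 'a' => differ
Total differences (Hamming distance): 6

6


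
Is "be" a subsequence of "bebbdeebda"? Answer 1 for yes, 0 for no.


Check if "be" is a subsequence of "bebbdeebda"
Greedy scan:
  Position 0 ('b'): matches sub[0] = 'b'
  Position 1 ('e'): matches sub[1] = 'e'
  Position 2 ('b'): no match needed
  Position 3 ('b'): no match needed
  Position 4 ('d'): no match needed
  Position 5 ('e'): no match needed
  Position 6 ('e'): no match needed
  Position 7 ('b'): no match needed
  Position 8 ('d'): no match needed
  Position 9 ('a'): no match needed
All 2 characters matched => is a subsequence

1


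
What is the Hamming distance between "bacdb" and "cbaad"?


Comparing "bacdb" and "cbaad" position by position:
  Position 0: 'b' vs 'c' => differ
  Position 1: 'a' vs 'b' => differ
  Position 2: 'c' vs 'a' => differ
  Position 3: 'd' vs 'a' => differ
  Position 4: 'b' vs 'd' => differ
Total differences (Hamming distance): 5

5


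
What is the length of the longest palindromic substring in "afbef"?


Input: "afbef"
Checking substrings for palindromes:
  No multi-char palindromic substrings found
Longest palindromic substring: "a" with length 1

1


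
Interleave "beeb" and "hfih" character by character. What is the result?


Interleaving "beeb" and "hfih":
  Position 0: 'b' from first, 'h' from second => "bh"
  Position 1: 'e' from first, 'f' from second => "ef"
  Position 2: 'e' from first, 'i' from second => "ei"
  Position 3: 'b' from first, 'h' from second => "bh"
Result: bhefeibh

bhefeibh


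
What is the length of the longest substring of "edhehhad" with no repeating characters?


Input: "edhehhad"
Sliding window (track last position of each char):
  Position 0 ('e'): window [0,0] length 1 -- new best
  Position 1 ('d'): window [0,1] length 2 -- new best
  Position 2 ('h'): window [0,2] length 3 -- new best
  Position 3 ('e'): repeat (last at 0), move window start to 1
  Position 3 ('e'): window [1,3] length 3
  Position 4 ('h'): repeat (last at 2), move window start to 3
  Position 4 ('h'): window [3,4] length 2
  Position 5 ('h'): repeat (last at 4), move window start to 5
  Position 5 ('h'): window [5,5] length 1
  Position 6 ('a'): window [5,6] length 2
  Position 7 ('d'): window [5,7] length 3
Longest substring with no repeats: "edh" with length 3

3


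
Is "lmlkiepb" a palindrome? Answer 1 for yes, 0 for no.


Input: lmlkiepb
Reversed: bpeiklml
  Compare pos 0 ('l') with pos 7 ('b'): MISMATCH
  Compare pos 1 ('m') with pos 6 ('p'): MISMATCH
  Compare pos 2 ('l') with pos 5 ('e'): MISMATCH
  Compare pos 3 ('k') with pos 4 ('i'): MISMATCH
Result: not a palindrome

0


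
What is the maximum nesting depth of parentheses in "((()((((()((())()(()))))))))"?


Input: "((()((((()((())()(()))))))))"
Tracking depth:
  Position 0 '(': depth becomes 1
  Position 1 '(': depth becomes 2
  Position 2 '(': depth becomes 3
  Position 3 ')': depth becomes 2
  Position 4 '(': depth becomes 3
  Position 5 '(': depth becomes 4
  Position 6 '(': depth becomes 5
  Position 7 '(': depth becomes 6
  Position 8 '(': depth becomes 7
  Position 9 ')': depth becomes 6
  Position 10 '(': depth becomes 7
  Position 11 '(': depth becomes 8
  Position 12 '(': depth becomes 9
  Position 13 ')': depth becomes 8
  Position 14 ')': depth becomes 7
  Position 15 '(': depth becomes 8
  Position 16 ')': depth becomes 7
  Position 17 '(': depth becomes 8
  Position 18 '(': depth becomes 9
  Position 19 ')': depth becomes 8
  Position 20 ')': depth becomes 7
  Position 21 ')': depth becomes 6
  Position 22 ')': depth becomes 5
  Position 23 ')': depth becomes 4
  Position 24 ')': depth becomes 3
  Position 25 ')': depth becomes 2
  Position 26 ')': depth becomes 1
  Position 27 ')': depth becomes 0
Maximum depth reached: 9

9


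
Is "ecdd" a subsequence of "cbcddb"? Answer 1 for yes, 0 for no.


Check if "ecdd" is a subsequence of "cbcddb"
Greedy scan:
  Position 0 ('c'): no match needed
  Position 1 ('b'): no match needed
  Position 2 ('c'): no match needed
  Position 3 ('d'): no match needed
  Position 4 ('d'): no match needed
  Position 5 ('b'): no match needed
Only matched 0/4 characters => not a subsequence

0


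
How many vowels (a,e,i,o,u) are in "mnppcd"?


Input: mnppcd
Checking each character:
  'm' at position 0: consonant
  'n' at position 1: consonant
  'p' at position 2: consonant
  'p' at position 3: consonant
  'c' at position 4: consonant
  'd' at position 5: consonant
Total vowels: 0

0


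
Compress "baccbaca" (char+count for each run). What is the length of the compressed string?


Input: baccbaca
Runs:
  'b' x 1 => "b1"
  'a' x 1 => "a1"
  'c' x 2 => "c2"
  'b' x 1 => "b1"
  'a' x 1 => "a1"
  'c' x 1 => "c1"
  'a' x 1 => "a1"
Compressed: "b1a1c2b1a1c1a1"
Compressed length: 14

14


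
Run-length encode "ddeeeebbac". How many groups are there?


Input: ddeeeebbac
Scanning for consecutive runs:
  Group 1: 'd' x 2 (positions 0-1)
  Group 2: 'e' x 4 (positions 2-5)
  Group 3: 'b' x 2 (positions 6-7)
  Group 4: 'a' x 1 (positions 8-8)
  Group 5: 'c' x 1 (positions 9-9)
Total groups: 5

5


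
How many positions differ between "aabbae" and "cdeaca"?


Comparing "aabbae" and "cdeaca" position by position:
  Position 0: 'a' vs 'c' => DIFFER
  Position 1: 'a' vs 'd' => DIFFER
  Position 2: 'b' vs 'e' => DIFFER
  Position 3: 'b' vs 'a' => DIFFER
  Position 4: 'a' vs 'c' => DIFFER
  Position 5: 'e' vs 'a' => DIFFER
Positions that differ: 6

6


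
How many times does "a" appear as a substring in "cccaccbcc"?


Searching for "a" in "cccaccbcc"
Scanning each position:
  Position 0: "c" => no
  Position 1: "c" => no
  Position 2: "c" => no
  Position 3: "a" => MATCH
  Position 4: "c" => no
  Position 5: "c" => no
  Position 6: "b" => no
  Position 7: "c" => no
  Position 8: "c" => no
Total occurrences: 1

1


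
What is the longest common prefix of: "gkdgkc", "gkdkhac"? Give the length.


Words: gkdgkc, gkdkhac
  Position 0: all 'g' => match
  Position 1: all 'k' => match
  Position 2: all 'd' => match
  Position 3: ('g', 'k') => mismatch, stop
LCP = "gkd" (length 3)

3


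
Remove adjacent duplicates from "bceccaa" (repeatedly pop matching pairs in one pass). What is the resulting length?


Input: bceccaa
Stack-based adjacent duplicate removal:
  Read 'b': push. Stack: b
  Read 'c': push. Stack: bc
  Read 'e': push. Stack: bce
  Read 'c': push. Stack: bcec
  Read 'c': matches stack top 'c' => pop. Stack: bce
  Read 'a': push. Stack: bcea
  Read 'a': matches stack top 'a' => pop. Stack: bce
Final stack: "bce" (length 3)

3


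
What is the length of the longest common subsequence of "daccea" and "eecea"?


LCS of "daccea" and "eecea"
DP table:
           e    e    c    e    a
      0    0    0    0    0    0
  d   0    0    0    0    0    0
  a   0    0    0    0    0    1
  c   0    0    0    1    1    1
  c   0    0    0    1    1    1
  e   0    1    1    1    2    2
  a   0    1    1    1    2    3
LCS length = dp[6][5] = 3

3


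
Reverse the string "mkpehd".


Input: mkpehd
Reading characters right to left:
  Position 5: 'd'
  Position 4: 'h'
  Position 3: 'e'
  Position 2: 'p'
  Position 1: 'k'
  Position 0: 'm'
Reversed: dhepkm

dhepkm


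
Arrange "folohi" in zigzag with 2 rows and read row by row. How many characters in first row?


Zigzag "folohi" into 2 rows:
Placing characters:
  'f' => row 0
  'o' => row 1
  'l' => row 0
  'o' => row 1
  'h' => row 0
  'i' => row 1
Rows:
  Row 0: "flh"
  Row 1: "ooi"
First row length: 3

3


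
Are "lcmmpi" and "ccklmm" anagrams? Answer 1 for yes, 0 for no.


Strings: "lcmmpi", "ccklmm"
Sorted first:  cilmmp
Sorted second: ccklmm
Differ at position 1: 'i' vs 'c' => not anagrams

0


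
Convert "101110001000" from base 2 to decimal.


Input: "101110001000" in base 2
Positional expansion:
  Digit '1' (value 1) x 2^11 = 2048
  Digit '0' (value 0) x 2^10 = 0
  Digit '1' (value 1) x 2^9 = 512
  Digit '1' (value 1) x 2^8 = 256
  Digit '1' (value 1) x 2^7 = 128
  Digit '0' (value 0) x 2^6 = 0
  Digit '0' (value 0) x 2^5 = 0
  Digit '0' (value 0) x 2^4 = 0
  Digit '1' (value 1) x 2^3 = 8
  Digit '0' (value 0) x 2^2 = 0
  Digit '0' (value 0) x 2^1 = 0
  Digit '0' (value 0) x 2^0 = 0
Sum = 2952

2952


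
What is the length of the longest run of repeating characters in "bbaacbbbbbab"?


Input: "bbaacbbbbbab"
Scanning for longest run:
  Position 1 ('b'): continues run of 'b', length=2
  Position 2 ('a'): new char, reset run to 1
  Position 3 ('a'): continues run of 'a', length=2
  Position 4 ('c'): new char, reset run to 1
  Position 5 ('b'): new char, reset run to 1
  Position 6 ('b'): continues run of 'b', length=2
  Position 7 ('b'): continues run of 'b', length=3
  Position 8 ('b'): continues run of 'b', length=4
  Position 9 ('b'): continues run of 'b', length=5
  Position 10 ('a'): new char, reset run to 1
  Position 11 ('b'): new char, reset run to 1
Longest run: 'b' with length 5

5


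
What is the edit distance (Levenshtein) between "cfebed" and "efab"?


Computing edit distance: "cfebed" -> "efab"
DP table:
           e    f    a    b
      0    1    2    3    4
  c   1    1    2    3    4
  f   2    2    1    2    3
  e   3    2    2    2    3
  b   4    3    3    3    2
  e   5    4    4    4    3
  d   6    5    5    5    4
Edit distance = dp[6][4] = 4

4
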